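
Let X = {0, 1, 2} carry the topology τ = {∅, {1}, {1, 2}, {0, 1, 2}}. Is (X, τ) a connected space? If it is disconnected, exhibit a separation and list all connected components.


(X, τ) is connected.

Find clopen sets (U ∈ τ with X ∖ U ∈ τ):
  U = ∅, X ∖ U = {0, 1, 2} — both open, so U is clopen.
  U = {0, 1, 2}, X ∖ U = ∅ — both open, so U is clopen.
Only trivial clopens (∅ and X) exist, so (X, τ) is connected.
Compute connected components by grouping points that agree on all clopens:
  component: {0, 1, 2}


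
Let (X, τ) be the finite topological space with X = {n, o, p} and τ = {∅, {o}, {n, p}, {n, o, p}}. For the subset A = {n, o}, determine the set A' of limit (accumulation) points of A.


A' = {p}

For each x ∈ X, list the open sets U ∈ τ with x ∈ U, then check whether U ∩ (A ∖ {x}) ≠ ∅ for every such U.
  x = n: open {n, p} ∋ x has {n, p} ∩ (A ∖ {n}) = ∅, so x is NOT a limit point.
  x = o: open {o} ∋ x has {o} ∩ (A ∖ {o}) = ∅, so x is NOT a limit point.
  x = p: opens ∋ x are {n, p}, {n, o, p}; each meets A ∖ {p}, so x IS a limit point.
Collecting: A' = {p}.


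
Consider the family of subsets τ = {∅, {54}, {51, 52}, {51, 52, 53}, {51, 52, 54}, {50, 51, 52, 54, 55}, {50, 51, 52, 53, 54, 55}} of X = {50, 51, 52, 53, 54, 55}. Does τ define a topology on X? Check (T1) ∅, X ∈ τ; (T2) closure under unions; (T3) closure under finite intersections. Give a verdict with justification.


τ is NOT a topology on X.

Axiom (T1): ∅ ∈ τ? Yes; X ∈ τ? Yes.
Axiom (T2/T3): check pairwise unions and intersections of members of τ.
Counterexample for (T2): {54} ∪ {51, 52, 53} = {51, 52, 53, 54} ∉ τ. Therefore τ is NOT a topology.


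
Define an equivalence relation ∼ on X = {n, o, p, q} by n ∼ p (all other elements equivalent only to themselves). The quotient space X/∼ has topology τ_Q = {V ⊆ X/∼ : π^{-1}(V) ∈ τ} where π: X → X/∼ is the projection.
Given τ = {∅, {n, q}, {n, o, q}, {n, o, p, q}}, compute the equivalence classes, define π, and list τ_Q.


X/∼ = {[n=p], [o], [q]}; |τ_Q| = 2.

Equivalence classes: [n=p], [o], [q].
Quotient map π: X → X/∼ sends n ↦ [n=p], o ↦ [o], p ↦ [n=p], q ↦ [q].
For each subset V ⊆ X/∼, compute π^{-1}(V) ⊆ X and check whether π^{-1}(V) ∈ τ. V is open in τ_Q iff π^{-1}(V) ∈ τ.
  V = {}: π^{-1}(V) = ∅ ∈ τ ✓.
  V = {[n=p]}: π^{-1}(V) = {n, p} ∉ τ ✗.
  V = {[o]}: π^{-1}(V) = {o} ∉ τ ✗.
  V = {[n=p], [o]}: π^{-1}(V) = {n, o, p} ∉ τ ✗.
  V = {[q]}: π^{-1}(V) = {q} ∉ τ ✗.
  V = {[n=p], [q]}: π^{-1}(V) = {n, p, q} ∉ τ ✗.
  V = {[o], [q]}: π^{-1}(V) = {o, q} ∉ τ ✗.
  V = {[n=p], [o], [q]}: π^{-1}(V) = {n, o, p, q} ∈ τ ✓.
Open sets in the quotient: τ_Q = {{}, {[n=p], [o], [q]}} (2 elements).


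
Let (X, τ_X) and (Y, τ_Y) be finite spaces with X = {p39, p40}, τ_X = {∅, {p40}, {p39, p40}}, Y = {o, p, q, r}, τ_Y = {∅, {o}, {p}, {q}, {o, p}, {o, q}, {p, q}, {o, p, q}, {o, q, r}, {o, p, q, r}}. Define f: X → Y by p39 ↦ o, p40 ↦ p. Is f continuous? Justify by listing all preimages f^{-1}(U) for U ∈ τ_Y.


f is NOT continuous.

Compute f^{-1}(U) for each U ∈ τ_Y:
  U = ∅: f^{-1}(U) = ∅ ∈ τ_X ✓.
  U = {o}: f^{-1}(U) = {p39} ∉ τ_X ✗.
  U = {p}: f^{-1}(U) = {p40} ∈ τ_X ✓.
  U = {q}: f^{-1}(U) = ∅ ∈ τ_X ✓.
  U = {o, p}: f^{-1}(U) = {p39, p40} ∈ τ_X ✓.
  U = {o, q}: f^{-1}(U) = {p39} ∉ τ_X ✗.
  U = {p, q}: f^{-1}(U) = {p40} ∈ τ_X ✓.
  U = {o, p, q}: f^{-1}(U) = {p39, p40} ∈ τ_X ✓.
  U = {o, q, r}: f^{-1}(U) = {p39} ∉ τ_X ✗.
  U = {o, p, q, r}: f^{-1}(U) = {p39, p40} ∈ τ_X ✓.
Found U = {o} with f^{-1}(U) = {p39} not in τ_X. Therefore f is NOT continuous.


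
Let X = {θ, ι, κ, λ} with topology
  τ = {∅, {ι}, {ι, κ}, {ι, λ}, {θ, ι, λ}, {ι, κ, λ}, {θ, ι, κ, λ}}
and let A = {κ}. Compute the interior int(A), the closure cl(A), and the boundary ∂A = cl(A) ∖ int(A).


int(A) = ∅, cl(A) = {κ}, ∂A = {κ}.

Closed sets in (X, τ) are complements of opens:
  closed(X, τ) = {∅, {θ}, {κ}, {θ, κ}, {θ, λ}, {θ, κ, λ}, {θ, ι, κ, λ}}.
int(A) = ⋃ {U ∈ τ : U ⊆ A}. Opens contained in A: ∅.
Taking the union of these: int(A) = ∅.
cl(A) = ⋂ {C closed : A ⊆ C}. Closed sets containing A: {κ}, {θ, κ}, {θ, κ, λ}, {θ, ι, κ, λ}.
Intersecting these: cl(A) = {κ}.
∂A = cl(A) ∖ int(A) = {κ} ∖ ∅ = {κ}.


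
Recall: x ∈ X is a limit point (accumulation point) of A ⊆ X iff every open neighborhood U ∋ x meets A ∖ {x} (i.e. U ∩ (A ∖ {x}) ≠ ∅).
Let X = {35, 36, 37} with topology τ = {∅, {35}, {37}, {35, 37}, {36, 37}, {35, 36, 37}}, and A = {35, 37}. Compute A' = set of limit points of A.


A' = {36}

For each x ∈ X, list the open sets U ∈ τ with x ∈ U, then check whether U ∩ (A ∖ {x}) ≠ ∅ for every such U.
  x = 35: open {35} ∋ x has {35} ∩ (A ∖ {35}) = ∅, so x is NOT a limit point.
  x = 36: opens ∋ x are {36, 37}, {35, 36, 37}; each meets A ∖ {36}, so x IS a limit point.
  x = 37: open {37} ∋ x has {37} ∩ (A ∖ {37}) = ∅, so x is NOT a limit point.
Collecting: A' = {36}.


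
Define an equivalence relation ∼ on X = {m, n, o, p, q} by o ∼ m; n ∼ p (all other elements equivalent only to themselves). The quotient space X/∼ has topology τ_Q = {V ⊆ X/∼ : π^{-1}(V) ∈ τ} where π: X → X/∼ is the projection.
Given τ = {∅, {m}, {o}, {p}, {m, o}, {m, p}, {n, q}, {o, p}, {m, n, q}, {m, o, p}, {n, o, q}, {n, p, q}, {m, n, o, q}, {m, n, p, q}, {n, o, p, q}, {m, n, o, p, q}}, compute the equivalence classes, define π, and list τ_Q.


X/∼ = {[m=o], [n=p], [q]}; |τ_Q| = 4.

Equivalence classes: [m=o], [n=p], [q].
Quotient map π: X → X/∼ sends m ↦ [m=o], n ↦ [n=p], o ↦ [m=o], p ↦ [n=p], q ↦ [q].
For each subset V ⊆ X/∼, compute π^{-1}(V) ⊆ X and check whether π^{-1}(V) ∈ τ. V is open in τ_Q iff π^{-1}(V) ∈ τ.
  V = {}: π^{-1}(V) = ∅ ∈ τ ✓.
  V = {[m=o]}: π^{-1}(V) = {m, o} ∈ τ ✓.
  V = {[n=p]}: π^{-1}(V) = {n, p} ∉ τ ✗.
  V = {[m=o], [n=p]}: π^{-1}(V) = {m, n, o, p} ∉ τ ✗.
  V = {[q]}: π^{-1}(V) = {q} ∉ τ ✗.
  V = {[m=o], [q]}: π^{-1}(V) = {m, o, q} ∉ τ ✗.
  V = {[n=p], [q]}: π^{-1}(V) = {n, p, q} ∈ τ ✓.
  V = {[m=o], [n=p], [q]}: π^{-1}(V) = {m, n, o, p, q} ∈ τ ✓.
Open sets in the quotient: τ_Q = {{}, {[m=o]}, {[n=p], [q]}, {[m=o], [n=p], [q]}} (4 elements).


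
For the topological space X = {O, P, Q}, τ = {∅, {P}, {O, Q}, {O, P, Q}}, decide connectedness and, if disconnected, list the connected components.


(X, τ) is disconnected; components = [{P}, {O, Q}].

Find clopen sets (U ∈ τ with X ∖ U ∈ τ):
  U = ∅, X ∖ U = {O, P, Q} — both open, so U is clopen.
  U = {P}, X ∖ U = {O, Q} — both open, so U is clopen.
  U = {O, Q}, X ∖ U = {P} — both open, so U is clopen.
  U = {O, P, Q}, X ∖ U = ∅ — both open, so U is clopen.
Nontrivial clopen(s) exist: e.g. {O, Q}. So (X, τ) is disconnected.
Compute connected components by grouping points that agree on all clopens:
  component: {P}
  component: {O, Q}


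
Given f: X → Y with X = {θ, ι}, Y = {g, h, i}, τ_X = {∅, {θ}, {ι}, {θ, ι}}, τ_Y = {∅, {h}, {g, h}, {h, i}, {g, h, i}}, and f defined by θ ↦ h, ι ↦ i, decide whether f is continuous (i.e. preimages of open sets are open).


f IS continuous.

Compute f^{-1}(U) for each U ∈ τ_Y:
  U = ∅: f^{-1}(U) = ∅ ∈ τ_X ✓.
  U = {h}: f^{-1}(U) = {θ} ∈ τ_X ✓.
  U = {g, h}: f^{-1}(U) = {θ} ∈ τ_X ✓.
  U = {h, i}: f^{-1}(U) = {θ, ι} ∈ τ_X ✓.
  U = {g, h, i}: f^{-1}(U) = {θ, ι} ∈ τ_X ✓.
Every preimage lies in τ_X, so f IS continuous.


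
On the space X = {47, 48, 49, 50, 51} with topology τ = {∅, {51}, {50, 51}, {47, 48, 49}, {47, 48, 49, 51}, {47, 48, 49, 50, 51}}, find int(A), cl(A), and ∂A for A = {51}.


int(A) = {51}, cl(A) = {50, 51}, ∂A = {50}.

Closed sets in (X, τ) are complements of opens:
  closed(X, τ) = {∅, {50}, {50, 51}, {47, 48, 49}, {47, 48, 49, 50}, {47, 48, 49, 50, 51}}.
int(A) = ⋃ {U ∈ τ : U ⊆ A}. Opens contained in A: ∅, {51}.
Taking the union of these: int(A) = {51}.
cl(A) = ⋂ {C closed : A ⊆ C}. Closed sets containing A: {50, 51}, {47, 48, 49, 50, 51}.
Intersecting these: cl(A) = {50, 51}.
∂A = cl(A) ∖ int(A) = {50, 51} ∖ {51} = {50}.


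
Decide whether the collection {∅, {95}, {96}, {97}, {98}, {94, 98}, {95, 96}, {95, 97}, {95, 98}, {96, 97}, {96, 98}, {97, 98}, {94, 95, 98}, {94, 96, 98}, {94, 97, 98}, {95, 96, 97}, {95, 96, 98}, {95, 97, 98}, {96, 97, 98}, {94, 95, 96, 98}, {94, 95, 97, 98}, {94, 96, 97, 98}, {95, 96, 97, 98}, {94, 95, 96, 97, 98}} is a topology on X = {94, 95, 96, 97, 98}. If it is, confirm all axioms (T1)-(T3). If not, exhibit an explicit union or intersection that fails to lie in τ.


τ IS a topology on X.

Axiom (T1): ∅ ∈ τ? Yes; X ∈ τ? Yes.
Axiom (T2/T3): check pairwise unions and intersections of members of τ.
All pairwise intersections and unions checked — each lies in τ. Therefore τ satisfies (T1), (T2), (T3): it IS a topology on X.


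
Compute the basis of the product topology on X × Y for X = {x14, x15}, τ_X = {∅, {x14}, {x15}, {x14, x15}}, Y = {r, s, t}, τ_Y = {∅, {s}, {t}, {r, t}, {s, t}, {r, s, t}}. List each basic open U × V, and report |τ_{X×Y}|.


Basis B = {∅ × ∅, {x14} × {s}, {x14} × {t}, {x15} × {s}, {x15} × {t}, {x14} × {r, t}, {x14} × {s, t}, {x14, x15} × {s}, {x14, x15} × {t}, {x15} × {r, t}, {x15} × {s, t}, {x14} × {r, s, t}, {x15} × {r, s, t}, {x14, x15} × {r, t}, {x14, x15} × {s, t}, {x14, x15} × {r, s, t}}; |τ_{X×Y}| = 36.

Enumerate products U × V with U ∈ τ_X, V ∈ τ_Y (deduplicated):
  ∅ × ∅ = {} (∅)
  {x14} × {s} = {(x14,s)}
  {x14} × {t} = {(x14,t)}
  {x15} × {s} = {(x15,s)}
  {x15} × {t} = {(x15,t)}
  {x14} × {r, t} = {(x14,r), (x14,t)}
  {x14} × {s, t} = {(x14,s), (x14,t)}
  {x14, x15} × {s} = {(x14,s), (x15,s)}
  {x14, x15} × {t} = {(x14,t), (x15,t)}
  {x15} × {r, t} = {(x15,r), (x15,t)}
  {x15} × {s, t} = {(x15,s), (x15,t)}
  {x14} × {r, s, t} = {(x14,r), (x14,s), (x14,t)}
  {x15} × {r, s, t} = {(x15,r), (x15,s), (x15,t)}
  {x14, x15} × {r, t} = {(x14,r), (x14,t), (x15,r), (x15,t)}
  {x14, x15} × {s, t} = {(x14,s), (x14,t), (x15,s), (x15,t)}
  {x14, x15} × {r, s, t} = {(x14,r), (x14,s), (x14,t), (x15,r), (x15,s), (x15,t)}
These 16 distinct sets form the basis B.
Close under arbitrary unions to get τ_{X×Y}; counting gives |τ_{X×Y}| = 36.


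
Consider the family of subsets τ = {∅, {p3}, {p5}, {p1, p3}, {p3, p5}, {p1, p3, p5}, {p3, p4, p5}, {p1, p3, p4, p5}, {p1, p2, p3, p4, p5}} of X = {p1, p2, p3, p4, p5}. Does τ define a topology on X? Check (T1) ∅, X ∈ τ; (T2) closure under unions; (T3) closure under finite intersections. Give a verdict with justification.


τ IS a topology on X.

Axiom (T1): ∅ ∈ τ? Yes; X ∈ τ? Yes.
Axiom (T2/T3): check pairwise unions and intersections of members of τ.
All pairwise intersections and unions checked — each lies in τ. Therefore τ satisfies (T1), (T2), (T3): it IS a topology on X.


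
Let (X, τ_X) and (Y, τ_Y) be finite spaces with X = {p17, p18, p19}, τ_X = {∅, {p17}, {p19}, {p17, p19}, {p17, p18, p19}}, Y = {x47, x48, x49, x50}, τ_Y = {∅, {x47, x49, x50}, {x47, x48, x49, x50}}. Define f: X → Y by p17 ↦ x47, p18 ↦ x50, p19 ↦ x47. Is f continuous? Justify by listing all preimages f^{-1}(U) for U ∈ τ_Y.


f IS continuous.

Compute f^{-1}(U) for each U ∈ τ_Y:
  U = ∅: f^{-1}(U) = ∅ ∈ τ_X ✓.
  U = {x47, x49, x50}: f^{-1}(U) = {p17, p18, p19} ∈ τ_X ✓.
  U = {x47, x48, x49, x50}: f^{-1}(U) = {p17, p18, p19} ∈ τ_X ✓.
Every preimage lies in τ_X, so f IS continuous.


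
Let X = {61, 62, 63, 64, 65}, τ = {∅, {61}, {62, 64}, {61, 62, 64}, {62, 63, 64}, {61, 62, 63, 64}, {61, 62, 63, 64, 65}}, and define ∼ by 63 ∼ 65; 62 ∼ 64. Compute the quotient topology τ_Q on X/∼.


X/∼ = {[61], [62=64], [63=65]}; |τ_Q| = 5.

Equivalence classes: [61], [62=64], [63=65].
Quotient map π: X → X/∼ sends 61 ↦ [61], 62 ↦ [62=64], 63 ↦ [63=65], 64 ↦ [62=64], 65 ↦ [63=65].
For each subset V ⊆ X/∼, compute π^{-1}(V) ⊆ X and check whether π^{-1}(V) ∈ τ. V is open in τ_Q iff π^{-1}(V) ∈ τ.
  V = {}: π^{-1}(V) = ∅ ∈ τ ✓.
  V = {[61]}: π^{-1}(V) = {61} ∈ τ ✓.
  V = {[62=64]}: π^{-1}(V) = {62, 64} ∈ τ ✓.
  V = {[61], [62=64]}: π^{-1}(V) = {61, 62, 64} ∈ τ ✓.
  V = {[63=65]}: π^{-1}(V) = {63, 65} ∉ τ ✗.
  V = {[61], [63=65]}: π^{-1}(V) = {61, 63, 65} ∉ τ ✗.
  V = {[62=64], [63=65]}: π^{-1}(V) = {62, 63, 64, 65} ∉ τ ✗.
  V = {[61], [62=64], [63=65]}: π^{-1}(V) = {61, 62, 63, 64, 65} ∈ τ ✓.
Open sets in the quotient: τ_Q = {{}, {[61]}, {[62=64]}, {[61], [62=64]}, {[61], [62=64], [63=65]}} (5 elements).


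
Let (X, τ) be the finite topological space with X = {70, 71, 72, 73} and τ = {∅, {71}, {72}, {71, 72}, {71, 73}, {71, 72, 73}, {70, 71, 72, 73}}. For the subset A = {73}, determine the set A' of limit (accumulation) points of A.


A' = {70}

For each x ∈ X, list the open sets U ∈ τ with x ∈ U, then check whether U ∩ (A ∖ {x}) ≠ ∅ for every such U.
  x = 70: opens ∋ x are {70, 71, 72, 73}; each meets A ∖ {70}, so x IS a limit point.
  x = 71: open {71} ∋ x has {71} ∩ (A ∖ {71}) = ∅, so x is NOT a limit point.
  x = 72: open {72} ∋ x has {72} ∩ (A ∖ {72}) = ∅, so x is NOT a limit point.
  x = 73: open {71, 73} ∋ x has {71, 73} ∩ (A ∖ {73}) = ∅, so x is NOT a limit point.
Collecting: A' = {70}.


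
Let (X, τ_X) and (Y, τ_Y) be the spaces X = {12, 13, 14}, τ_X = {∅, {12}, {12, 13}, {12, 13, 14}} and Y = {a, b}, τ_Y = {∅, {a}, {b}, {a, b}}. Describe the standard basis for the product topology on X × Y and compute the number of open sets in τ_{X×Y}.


Basis B = {∅ × ∅, {12} × {a}, {12} × {b}, {12} × {a, b}, {12, 13} × {a}, {12, 13} × {b}, {12, 13, 14} × {a}, {12, 13, 14} × {b}, {12, 13} × {a, b}, {12, 13, 14} × {a, b}}; |τ_{X×Y}| = 16.

Enumerate products U × V with U ∈ τ_X, V ∈ τ_Y (deduplicated):
  ∅ × ∅ = {} (∅)
  {12} × {a} = {(12,a)}
  {12} × {b} = {(12,b)}
  {12} × {a, b} = {(12,a), (12,b)}
  {12, 13} × {a} = {(12,a), (13,a)}
  {12, 13} × {b} = {(12,b), (13,b)}
  {12, 13, 14} × {a} = {(12,a), (13,a), (14,a)}
  {12, 13, 14} × {b} = {(12,b), (13,b), (14,b)}
  {12, 13} × {a, b} = {(12,a), (12,b), (13,a), (13,b)}
  {12, 13, 14} × {a, b} = {(12,a), (12,b), (13,a), (13,b), (14,a), (14,b)}
These 10 distinct sets form the basis B.
Close under arbitrary unions to get τ_{X×Y}; counting gives |τ_{X×Y}| = 16.


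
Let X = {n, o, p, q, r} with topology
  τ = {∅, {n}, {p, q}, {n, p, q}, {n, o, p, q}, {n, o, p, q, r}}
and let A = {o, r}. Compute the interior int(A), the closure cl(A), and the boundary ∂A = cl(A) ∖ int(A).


int(A) = ∅, cl(A) = {o, r}, ∂A = {o, r}.

Closed sets in (X, τ) are complements of opens:
  closed(X, τ) = {∅, {r}, {o, r}, {n, o, r}, {o, p, q, r}, {n, o, p, q, r}}.
int(A) = ⋃ {U ∈ τ : U ⊆ A}. Opens contained in A: ∅.
Taking the union of these: int(A) = ∅.
cl(A) = ⋂ {C closed : A ⊆ C}. Closed sets containing A: {o, r}, {n, o, r}, {o, p, q, r}, {n, o, p, q, r}.
Intersecting these: cl(A) = {o, r}.
∂A = cl(A) ∖ int(A) = {o, r} ∖ ∅ = {o, r}.


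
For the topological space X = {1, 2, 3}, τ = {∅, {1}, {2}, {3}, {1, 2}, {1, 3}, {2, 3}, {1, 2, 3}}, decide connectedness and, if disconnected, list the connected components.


(X, τ) is disconnected; components = [{1}, {2}, {3}].

Find clopen sets (U ∈ τ with X ∖ U ∈ τ):
  U = ∅, X ∖ U = {1, 2, 3} — both open, so U is clopen.
  U = {1}, X ∖ U = {2, 3} — both open, so U is clopen.
  U = {2}, X ∖ U = {1, 3} — both open, so U is clopen.
  U = {3}, X ∖ U = {1, 2} — both open, so U is clopen.
  U = {1, 2}, X ∖ U = {3} — both open, so U is clopen.
  U = {1, 3}, X ∖ U = {2} — both open, so U is clopen.
  U = {2, 3}, X ∖ U = {1} — both open, so U is clopen.
  U = {1, 2, 3}, X ∖ U = ∅ — both open, so U is clopen.
Nontrivial clopen(s) exist: e.g. {2}. So (X, τ) is disconnected.
Compute connected components by grouping points that agree on all clopens:
  component: {1}
  component: {2}
  component: {3}


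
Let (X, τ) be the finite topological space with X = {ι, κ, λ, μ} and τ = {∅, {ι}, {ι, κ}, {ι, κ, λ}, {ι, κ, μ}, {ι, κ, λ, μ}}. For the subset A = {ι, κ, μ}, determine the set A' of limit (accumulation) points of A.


A' = {κ, λ, μ}

For each x ∈ X, list the open sets U ∈ τ with x ∈ U, then check whether U ∩ (A ∖ {x}) ≠ ∅ for every such U.
  x = ι: open {ι} ∋ x has {ι} ∩ (A ∖ {ι}) = ∅, so x is NOT a limit point.
  x = κ: opens ∋ x are {ι, κ}, {ι, κ, λ}, {ι, κ, μ}, {ι, κ, λ, μ}; each meets A ∖ {κ}, so x IS a limit point.
  x = λ: opens ∋ x are {ι, κ, λ}, {ι, κ, λ, μ}; each meets A ∖ {λ}, so x IS a limit point.
  x = μ: opens ∋ x are {ι, κ, μ}, {ι, κ, λ, μ}; each meets A ∖ {μ}, so x IS a limit point.
Collecting: A' = {κ, λ, μ}.


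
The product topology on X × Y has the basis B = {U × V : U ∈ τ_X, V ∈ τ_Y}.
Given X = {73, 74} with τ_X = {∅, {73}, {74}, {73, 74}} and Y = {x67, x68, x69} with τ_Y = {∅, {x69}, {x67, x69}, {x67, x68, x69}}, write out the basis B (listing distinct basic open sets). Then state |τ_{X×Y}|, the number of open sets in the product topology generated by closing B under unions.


Basis B = {∅ × ∅, {73} × {x69}, {74} × {x69}, {73} × {x67, x69}, {73, 74} × {x69}, {74} × {x67, x69}, {73} × {x67, x68, x69}, {74} × {x67, x68, x69}, {73, 74} × {x67, x69}, {73, 74} × {x67, x68, x69}}; |τ_{X×Y}| = 16.

Enumerate products U × V with U ∈ τ_X, V ∈ τ_Y (deduplicated):
  ∅ × ∅ = {} (∅)
  {73} × {x69} = {(73,x69)}
  {74} × {x69} = {(74,x69)}
  {73} × {x67, x69} = {(73,x67), (73,x69)}
  {73, 74} × {x69} = {(73,x69), (74,x69)}
  {74} × {x67, x69} = {(74,x67), (74,x69)}
  {73} × {x67, x68, x69} = {(73,x67), (73,x68), (73,x69)}
  {74} × {x67, x68, x69} = {(74,x67), (74,x68), (74,x69)}
  {73, 74} × {x67, x69} = {(73,x67), (73,x69), (74,x67), (74,x69)}
  {73, 74} × {x67, x68, x69} = {(73,x67), (73,x68), (73,x69), (74,x67), (74,x68), (74,x69)}
These 10 distinct sets form the basis B.
Close under arbitrary unions to get τ_{X×Y}; counting gives |τ_{X×Y}| = 16.


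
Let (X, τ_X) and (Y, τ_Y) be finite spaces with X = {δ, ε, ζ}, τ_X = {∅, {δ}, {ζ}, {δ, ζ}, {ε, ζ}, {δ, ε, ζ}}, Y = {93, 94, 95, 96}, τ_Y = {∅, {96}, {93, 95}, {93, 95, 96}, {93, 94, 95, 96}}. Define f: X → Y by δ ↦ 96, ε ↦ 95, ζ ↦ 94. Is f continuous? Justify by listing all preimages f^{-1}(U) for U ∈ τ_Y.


f is NOT continuous.

Compute f^{-1}(U) for each U ∈ τ_Y:
  U = ∅: f^{-1}(U) = ∅ ∈ τ_X ✓.
  U = {96}: f^{-1}(U) = {δ} ∈ τ_X ✓.
  U = {93, 95}: f^{-1}(U) = {ε} ∉ τ_X ✗.
  U = {93, 95, 96}: f^{-1}(U) = {δ, ε} ∉ τ_X ✗.
  U = {93, 94, 95, 96}: f^{-1}(U) = {δ, ε, ζ} ∈ τ_X ✓.
Found U = {93, 95} with f^{-1}(U) = {ε} not in τ_X. Therefore f is NOT continuous.


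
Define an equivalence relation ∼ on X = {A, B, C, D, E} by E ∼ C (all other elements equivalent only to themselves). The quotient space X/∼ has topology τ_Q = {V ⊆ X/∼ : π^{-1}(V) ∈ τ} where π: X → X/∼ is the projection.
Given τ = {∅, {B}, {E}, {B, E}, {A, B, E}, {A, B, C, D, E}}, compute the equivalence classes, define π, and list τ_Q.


X/∼ = {[A], [B], [C=E], [D]}; |τ_Q| = 3.

Equivalence classes: [A], [B], [C=E], [D].
Quotient map π: X → X/∼ sends A ↦ [A], B ↦ [B], C ↦ [C=E], D ↦ [D], E ↦ [C=E].
For each subset V ⊆ X/∼, compute π^{-1}(V) ⊆ X and check whether π^{-1}(V) ∈ τ. V is open in τ_Q iff π^{-1}(V) ∈ τ.
  V = {}: π^{-1}(V) = ∅ ∈ τ ✓.
  V = {[A]}: π^{-1}(V) = {A} ∉ τ ✗.
  V = {[B]}: π^{-1}(V) = {B} ∈ τ ✓.
  V = {[A], [B]}: π^{-1}(V) = {A, B} ∉ τ ✗.
  V = {[C=E]}: π^{-1}(V) = {C, E} ∉ τ ✗.
  V = {[A], [C=E]}: π^{-1}(V) = {A, C, E} ∉ τ ✗.
  V = {[B], [C=E]}: π^{-1}(V) = {B, C, E} ∉ τ ✗.
  V = {[A], [B], [C=E]}: π^{-1}(V) = {A, B, C, E} ∉ τ ✗.
  V = {[D]}: π^{-1}(V) = {D} ∉ τ ✗.
  V = {[A], [D]}: π^{-1}(V) = {A, D} ∉ τ ✗.
  V = {[B], [D]}: π^{-1}(V) = {B, D} ∉ τ ✗.
  V = {[A], [B], [D]}: π^{-1}(V) = {A, B, D} ∉ τ ✗.
  V = {[C=E], [D]}: π^{-1}(V) = {C, D, E} ∉ τ ✗.
  V = {[A], [C=E], [D]}: π^{-1}(V) = {A, C, D, E} ∉ τ ✗.
  V = {[B], [C=E], [D]}: π^{-1}(V) = {B, C, D, E} ∉ τ ✗.
  V = {[A], [B], [C=E], [D]}: π^{-1}(V) = {A, B, C, D, E} ∈ τ ✓.
Open sets in the quotient: τ_Q = {{}, {[B]}, {[A], [B], [C=E], [D]}} (3 elements).


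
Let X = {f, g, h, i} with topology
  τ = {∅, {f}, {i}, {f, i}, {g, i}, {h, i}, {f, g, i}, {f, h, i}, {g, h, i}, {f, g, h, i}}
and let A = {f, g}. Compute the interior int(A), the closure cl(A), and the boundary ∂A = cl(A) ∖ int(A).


int(A) = {f}, cl(A) = {f, g}, ∂A = {g}.

Closed sets in (X, τ) are complements of opens:
  closed(X, τ) = {∅, {f}, {g}, {h}, {f, g}, {f, h}, {g, h}, {f, g, h}, {g, h, i}, {f, g, h, i}}.
int(A) = ⋃ {U ∈ τ : U ⊆ A}. Opens contained in A: ∅, {f}.
Taking the union of these: int(A) = {f}.
cl(A) = ⋂ {C closed : A ⊆ C}. Closed sets containing A: {f, g}, {f, g, h}, {f, g, h, i}.
Intersecting these: cl(A) = {f, g}.
∂A = cl(A) ∖ int(A) = {f, g} ∖ {f} = {g}.


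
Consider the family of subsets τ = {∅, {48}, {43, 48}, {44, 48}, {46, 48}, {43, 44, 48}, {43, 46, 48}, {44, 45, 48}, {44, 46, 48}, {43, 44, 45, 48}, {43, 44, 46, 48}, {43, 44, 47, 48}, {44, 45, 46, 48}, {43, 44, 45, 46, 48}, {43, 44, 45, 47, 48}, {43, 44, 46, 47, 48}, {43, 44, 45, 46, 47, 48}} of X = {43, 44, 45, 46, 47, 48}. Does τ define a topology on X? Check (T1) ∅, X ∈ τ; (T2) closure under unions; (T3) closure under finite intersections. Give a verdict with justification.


τ IS a topology on X.

Axiom (T1): ∅ ∈ τ? Yes; X ∈ τ? Yes.
Axiom (T2/T3): check pairwise unions and intersections of members of τ.
All pairwise intersections and unions checked — each lies in τ. Therefore τ satisfies (T1), (T2), (T3): it IS a topology on X.


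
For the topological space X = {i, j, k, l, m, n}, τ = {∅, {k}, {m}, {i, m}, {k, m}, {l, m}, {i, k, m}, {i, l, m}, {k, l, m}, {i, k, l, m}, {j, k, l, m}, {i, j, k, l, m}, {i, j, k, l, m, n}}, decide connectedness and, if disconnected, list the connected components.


(X, τ) is connected.

Find clopen sets (U ∈ τ with X ∖ U ∈ τ):
  U = ∅, X ∖ U = {i, j, k, l, m, n} — both open, so U is clopen.
  U = {i, j, k, l, m, n}, X ∖ U = ∅ — both open, so U is clopen.
Only trivial clopens (∅ and X) exist, so (X, τ) is connected.
Compute connected components by grouping points that agree on all clopens:
  component: {i, j, k, l, m, n}


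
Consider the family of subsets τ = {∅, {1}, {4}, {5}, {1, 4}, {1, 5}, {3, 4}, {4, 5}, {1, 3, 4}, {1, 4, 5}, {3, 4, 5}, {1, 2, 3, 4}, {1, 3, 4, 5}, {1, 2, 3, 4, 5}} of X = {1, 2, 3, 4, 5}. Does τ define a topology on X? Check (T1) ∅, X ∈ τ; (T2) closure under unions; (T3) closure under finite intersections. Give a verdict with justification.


τ IS a topology on X.

Axiom (T1): ∅ ∈ τ? Yes; X ∈ τ? Yes.
Axiom (T2/T3): check pairwise unions and intersections of members of τ.
All pairwise intersections and unions checked — each lies in τ. Therefore τ satisfies (T1), (T2), (T3): it IS a topology on X.


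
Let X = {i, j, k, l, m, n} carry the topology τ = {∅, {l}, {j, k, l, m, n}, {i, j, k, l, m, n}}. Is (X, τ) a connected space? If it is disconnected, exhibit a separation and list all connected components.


(X, τ) is connected.

Find clopen sets (U ∈ τ with X ∖ U ∈ τ):
  U = ∅, X ∖ U = {i, j, k, l, m, n} — both open, so U is clopen.
  U = {i, j, k, l, m, n}, X ∖ U = ∅ — both open, so U is clopen.
Only trivial clopens (∅ and X) exist, so (X, τ) is connected.
Compute connected components by grouping points that agree on all clopens:
  component: {i, j, k, l, m, n}


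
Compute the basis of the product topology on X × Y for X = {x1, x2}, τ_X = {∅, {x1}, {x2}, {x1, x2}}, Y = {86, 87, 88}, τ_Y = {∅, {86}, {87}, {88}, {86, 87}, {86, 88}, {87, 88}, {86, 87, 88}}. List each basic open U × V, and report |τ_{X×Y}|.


Basis B = {∅ × ∅, {x1} × {86}, {x1} × {87}, {x1} × {88}, {x2} × {86}, {x2} × {87}, {x2} × {88}, {x1} × {86, 87}, {x1} × {86, 88}, {x1, x2} × {86}, {x1} × {87, 88}, {x1, x2} × {87}, {x1, x2} × {88}, {x2} × {86, 87}, {x2} × {86, 88}, {x2} × {87, 88}, {x1} × {86, 87, 88}, {x2} × {86, 87, 88}, {x1, x2} × {86, 87}, {x1, x2} × {86, 88}, {x1, x2} × {87, 88}, {x1, x2} × {86, 87, 88}}; |τ_{X×Y}| = 64.

Enumerate products U × V with U ∈ τ_X, V ∈ τ_Y (deduplicated):
  ∅ × ∅ = {} (∅)
  {x1} × {86} = {(x1,86)}
  {x1} × {87} = {(x1,87)}
  {x1} × {88} = {(x1,88)}
  {x2} × {86} = {(x2,86)}
  {x2} × {87} = {(x2,87)}
  {x2} × {88} = {(x2,88)}
  {x1} × {86, 87} = {(x1,86), (x1,87)}
  {x1} × {86, 88} = {(x1,86), (x1,88)}
  {x1, x2} × {86} = {(x1,86), (x2,86)}
  {x1} × {87, 88} = {(x1,87), (x1,88)}
  {x1, x2} × {87} = {(x1,87), (x2,87)}
  {x1, x2} × {88} = {(x1,88), (x2,88)}
  {x2} × {86, 87} = {(x2,86), (x2,87)}
  {x2} × {86, 88} = {(x2,86), (x2,88)}
  {x2} × {87, 88} = {(x2,87), (x2,88)}
  {x1} × {86, 87, 88} = {(x1,86), (x1,87), (x1,88)}
  {x2} × {86, 87, 88} = {(x2,86), (x2,87), (x2,88)}
  {x1, x2} × {86, 87} = {(x1,86), (x1,87), (x2,86), (x2,87)}
  {x1, x2} × {86, 88} = {(x1,86), (x1,88), (x2,86), (x2,88)}
  {x1, x2} × {87, 88} = {(x1,87), (x1,88), (x2,87), (x2,88)}
  {x1, x2} × {86, 87, 88} = {(x1,86), (x1,87), (x1,88), (x2,86), (x2,87), (x2,88)}
These 22 distinct sets form the basis B.
Close under arbitrary unions to get τ_{X×Y}; counting gives |τ_{X×Y}| = 64.


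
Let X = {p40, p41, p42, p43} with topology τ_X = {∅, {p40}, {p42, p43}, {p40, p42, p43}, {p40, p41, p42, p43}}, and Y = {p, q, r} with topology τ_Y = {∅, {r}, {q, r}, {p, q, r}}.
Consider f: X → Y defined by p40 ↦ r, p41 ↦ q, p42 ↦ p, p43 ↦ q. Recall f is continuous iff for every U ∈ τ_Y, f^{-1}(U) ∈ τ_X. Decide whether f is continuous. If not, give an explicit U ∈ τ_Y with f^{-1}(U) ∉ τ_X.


f is NOT continuous.

Compute f^{-1}(U) for each U ∈ τ_Y:
  U = ∅: f^{-1}(U) = ∅ ∈ τ_X ✓.
  U = {r}: f^{-1}(U) = {p40} ∈ τ_X ✓.
  U = {q, r}: f^{-1}(U) = {p40, p41, p43} ∉ τ_X ✗.
  U = {p, q, r}: f^{-1}(U) = {p40, p41, p42, p43} ∈ τ_X ✓.
Found U = {q, r} with f^{-1}(U) = {p40, p41, p43} not in τ_X. Therefore f is NOT continuous.


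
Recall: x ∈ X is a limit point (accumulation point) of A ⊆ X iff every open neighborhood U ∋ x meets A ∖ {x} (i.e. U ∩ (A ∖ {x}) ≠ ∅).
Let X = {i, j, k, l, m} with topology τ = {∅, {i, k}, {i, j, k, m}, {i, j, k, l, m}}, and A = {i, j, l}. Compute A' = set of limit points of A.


A' = {j, k, l, m}

For each x ∈ X, list the open sets U ∈ τ with x ∈ U, then check whether U ∩ (A ∖ {x}) ≠ ∅ for every such U.
  x = i: open {i, k} ∋ x has {i, k} ∩ (A ∖ {i}) = ∅, so x is NOT a limit point.
  x = j: opens ∋ x are {i, j, k, m}, {i, j, k, l, m}; each meets A ∖ {j}, so x IS a limit point.
  x = k: opens ∋ x are {i, k}, {i, j, k, m}, {i, j, k, l, m}; each meets A ∖ {k}, so x IS a limit point.
  x = l: opens ∋ x are {i, j, k, l, m}; each meets A ∖ {l}, so x IS a limit point.
  x = m: opens ∋ x are {i, j, k, m}, {i, j, k, l, m}; each meets A ∖ {m}, so x IS a limit point.
Collecting: A' = {j, k, l, m}.


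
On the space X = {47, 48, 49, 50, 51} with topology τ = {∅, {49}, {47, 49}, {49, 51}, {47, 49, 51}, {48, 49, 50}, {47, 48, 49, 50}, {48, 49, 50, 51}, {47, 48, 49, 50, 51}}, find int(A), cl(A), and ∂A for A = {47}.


int(A) = ∅, cl(A) = {47}, ∂A = {47}.

Closed sets in (X, τ) are complements of opens:
  closed(X, τ) = {∅, {47}, {51}, {47, 51}, {48, 50}, {47, 48, 50}, {48, 50, 51}, {47, 48, 50, 51}, {47, 48, 49, 50, 51}}.
int(A) = ⋃ {U ∈ τ : U ⊆ A}. Opens contained in A: ∅.
Taking the union of these: int(A) = ∅.
cl(A) = ⋂ {C closed : A ⊆ C}. Closed sets containing A: {47}, {47, 51}, {47, 48, 50}, {47, 48, 50, 51}, {47, 48, 49, 50, 51}.
Intersecting these: cl(A) = {47}.
∂A = cl(A) ∖ int(A) = {47} ∖ ∅ = {47}.


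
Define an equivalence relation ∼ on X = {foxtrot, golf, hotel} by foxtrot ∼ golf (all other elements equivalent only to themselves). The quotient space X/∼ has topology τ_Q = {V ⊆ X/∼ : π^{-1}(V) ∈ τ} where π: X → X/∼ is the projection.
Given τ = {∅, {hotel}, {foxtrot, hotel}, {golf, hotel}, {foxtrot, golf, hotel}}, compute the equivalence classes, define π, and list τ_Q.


X/∼ = {[foxtrot=golf], [hotel]}; |τ_Q| = 3.

Equivalence classes: [foxtrot=golf], [hotel].
Quotient map π: X → X/∼ sends foxtrot ↦ [foxtrot=golf], golf ↦ [foxtrot=golf], hotel ↦ [hotel].
For each subset V ⊆ X/∼, compute π^{-1}(V) ⊆ X and check whether π^{-1}(V) ∈ τ. V is open in τ_Q iff π^{-1}(V) ∈ τ.
  V = {}: π^{-1}(V) = ∅ ∈ τ ✓.
  V = {[foxtrot=golf]}: π^{-1}(V) = {foxtrot, golf} ∉ τ ✗.
  V = {[hotel]}: π^{-1}(V) = {hotel} ∈ τ ✓.
  V = {[foxtrot=golf], [hotel]}: π^{-1}(V) = {foxtrot, golf, hotel} ∈ τ ✓.
Open sets in the quotient: τ_Q = {{}, {[hotel]}, {[foxtrot=golf], [hotel]}} (3 elements).


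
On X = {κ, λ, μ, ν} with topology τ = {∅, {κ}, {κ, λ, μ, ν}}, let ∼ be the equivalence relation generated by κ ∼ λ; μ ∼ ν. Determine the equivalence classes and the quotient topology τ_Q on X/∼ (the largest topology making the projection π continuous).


X/∼ = {[κ=λ], [μ=ν]}; |τ_Q| = 2.

Equivalence classes: [κ=λ], [μ=ν].
Quotient map π: X → X/∼ sends κ ↦ [κ=λ], λ ↦ [κ=λ], μ ↦ [μ=ν], ν ↦ [μ=ν].
For each subset V ⊆ X/∼, compute π^{-1}(V) ⊆ X and check whether π^{-1}(V) ∈ τ. V is open in τ_Q iff π^{-1}(V) ∈ τ.
  V = {}: π^{-1}(V) = ∅ ∈ τ ✓.
  V = {[κ=λ]}: π^{-1}(V) = {κ, λ} ∉ τ ✗.
  V = {[μ=ν]}: π^{-1}(V) = {μ, ν} ∉ τ ✗.
  V = {[κ=λ], [μ=ν]}: π^{-1}(V) = {κ, λ, μ, ν} ∈ τ ✓.
Open sets in the quotient: τ_Q = {{}, {[κ=λ], [μ=ν]}} (2 elements).


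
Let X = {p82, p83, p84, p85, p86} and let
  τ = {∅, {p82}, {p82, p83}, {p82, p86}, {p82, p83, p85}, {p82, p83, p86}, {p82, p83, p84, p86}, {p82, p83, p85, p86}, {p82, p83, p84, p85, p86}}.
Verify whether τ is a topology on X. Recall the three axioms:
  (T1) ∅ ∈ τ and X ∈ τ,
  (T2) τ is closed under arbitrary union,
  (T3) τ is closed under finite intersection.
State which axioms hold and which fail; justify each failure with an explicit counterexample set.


τ IS a topology on X.

Axiom (T1): ∅ ∈ τ? Yes; X ∈ τ? Yes.
Axiom (T2/T3): check pairwise unions and intersections of members of τ.
All pairwise intersections and unions checked — each lies in τ. Therefore τ satisfies (T1), (T2), (T3): it IS a topology on X.


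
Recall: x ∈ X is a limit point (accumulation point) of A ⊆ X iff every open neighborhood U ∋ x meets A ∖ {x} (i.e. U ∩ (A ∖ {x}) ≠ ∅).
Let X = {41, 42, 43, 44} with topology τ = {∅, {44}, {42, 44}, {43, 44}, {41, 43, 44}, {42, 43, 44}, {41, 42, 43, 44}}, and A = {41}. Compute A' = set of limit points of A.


A' = ∅

For each x ∈ X, list the open sets U ∈ τ with x ∈ U, then check whether U ∩ (A ∖ {x}) ≠ ∅ for every such U.
  x = 41: open {41, 43, 44} ∋ x has {41, 43, 44} ∩ (A ∖ {41}) = ∅, so x is NOT a limit point.
  x = 42: open {42, 44} ∋ x has {42, 44} ∩ (A ∖ {42}) = ∅, so x is NOT a limit point.
  x = 43: open {43, 44} ∋ x has {43, 44} ∩ (A ∖ {43}) = ∅, so x is NOT a limit point.
  x = 44: open {44} ∋ x has {44} ∩ (A ∖ {44}) = ∅, so x is NOT a limit point.
Collecting: A' = ∅.


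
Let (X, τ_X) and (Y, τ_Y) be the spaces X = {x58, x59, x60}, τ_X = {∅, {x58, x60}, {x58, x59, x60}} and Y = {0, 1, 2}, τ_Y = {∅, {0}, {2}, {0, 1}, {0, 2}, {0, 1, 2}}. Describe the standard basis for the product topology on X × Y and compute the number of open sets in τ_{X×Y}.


Basis B = {∅ × ∅, {x58, x60} × {0}, {x58, x60} × {2}, {x58, x59, x60} × {0}, {x58, x59, x60} × {2}, {x58, x60} × {0, 1}, {x58, x60} × {0, 2}, {x58, x60} × {0, 1, 2}, {x58, x59, x60} × {0, 1}, {x58, x59, x60} × {0, 2}, {x58, x59, x60} × {0, 1, 2}}; |τ_{X×Y}| = 18.

Enumerate products U × V with U ∈ τ_X, V ∈ τ_Y (deduplicated):
  ∅ × ∅ = {} (∅)
  {x58, x60} × {0} = {(x58,0), (x60,0)}
  {x58, x60} × {2} = {(x58,2), (x60,2)}
  {x58, x59, x60} × {0} = {(x58,0), (x59,0), (x60,0)}
  {x58, x59, x60} × {2} = {(x58,2), (x59,2), (x60,2)}
  {x58, x60} × {0, 1} = {(x58,0), (x58,1), (x60,0), (x60,1)}
  {x58, x60} × {0, 2} = {(x58,0), (x58,2), (x60,0), (x60,2)}
  {x58, x60} × {0, 1, 2} = {(x58,0), (x58,1), (x58,2), (x60,0), (x60,1), (x60,2)}
  {x58, x59, x60} × {0, 1} = {(x58,0), (x58,1), (x59,0), (x59,1), (x60,0), (x60,1)}
  {x58, x59, x60} × {0, 2} = {(x58,0), (x58,2), (x59,0), (x59,2), (x60,0), (x60,2)}
  {x58, x59, x60} × {0, 1, 2} = {(x58,0), (x58,1), (x58,2), (x59,0), (x59,1), (x59,2), (x60,0), (x60,1), (x60,2)}
These 11 distinct sets form the basis B.
Close under arbitrary unions to get τ_{X×Y}; counting gives |τ_{X×Y}| = 18.


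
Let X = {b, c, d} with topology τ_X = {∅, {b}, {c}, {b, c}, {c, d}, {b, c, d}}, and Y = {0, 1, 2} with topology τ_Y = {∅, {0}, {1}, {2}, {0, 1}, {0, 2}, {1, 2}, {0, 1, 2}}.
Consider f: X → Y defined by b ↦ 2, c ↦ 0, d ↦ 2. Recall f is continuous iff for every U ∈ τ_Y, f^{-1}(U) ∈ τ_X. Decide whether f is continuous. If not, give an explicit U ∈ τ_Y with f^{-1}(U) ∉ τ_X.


f is NOT continuous.

Compute f^{-1}(U) for each U ∈ τ_Y:
  U = ∅: f^{-1}(U) = ∅ ∈ τ_X ✓.
  U = {0}: f^{-1}(U) = {c} ∈ τ_X ✓.
  U = {1}: f^{-1}(U) = ∅ ∈ τ_X ✓.
  U = {2}: f^{-1}(U) = {b, d} ∉ τ_X ✗.
  U = {0, 1}: f^{-1}(U) = {c} ∈ τ_X ✓.
  U = {0, 2}: f^{-1}(U) = {b, c, d} ∈ τ_X ✓.
  U = {1, 2}: f^{-1}(U) = {b, d} ∉ τ_X ✗.
  U = {0, 1, 2}: f^{-1}(U) = {b, c, d} ∈ τ_X ✓.
Found U = {2} with f^{-1}(U) = {b, d} not in τ_X. Therefore f is NOT continuous.


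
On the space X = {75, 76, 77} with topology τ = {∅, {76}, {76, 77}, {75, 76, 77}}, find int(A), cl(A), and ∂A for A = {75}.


int(A) = ∅, cl(A) = {75}, ∂A = {75}.

Closed sets in (X, τ) are complements of opens:
  closed(X, τ) = {∅, {75}, {75, 77}, {75, 76, 77}}.
int(A) = ⋃ {U ∈ τ : U ⊆ A}. Opens contained in A: ∅.
Taking the union of these: int(A) = ∅.
cl(A) = ⋂ {C closed : A ⊆ C}. Closed sets containing A: {75}, {75, 77}, {75, 76, 77}.
Intersecting these: cl(A) = {75}.
∂A = cl(A) ∖ int(A) = {75} ∖ ∅ = {75}.


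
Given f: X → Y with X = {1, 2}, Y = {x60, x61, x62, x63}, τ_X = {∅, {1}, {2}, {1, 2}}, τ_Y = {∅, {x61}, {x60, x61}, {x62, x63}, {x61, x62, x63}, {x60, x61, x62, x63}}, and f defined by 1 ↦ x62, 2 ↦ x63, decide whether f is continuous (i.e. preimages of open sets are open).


f IS continuous.

Compute f^{-1}(U) for each U ∈ τ_Y:
  U = ∅: f^{-1}(U) = ∅ ∈ τ_X ✓.
  U = {x61}: f^{-1}(U) = ∅ ∈ τ_X ✓.
  U = {x60, x61}: f^{-1}(U) = ∅ ∈ τ_X ✓.
  U = {x62, x63}: f^{-1}(U) = {1, 2} ∈ τ_X ✓.
  U = {x61, x62, x63}: f^{-1}(U) = {1, 2} ∈ τ_X ✓.
  U = {x60, x61, x62, x63}: f^{-1}(U) = {1, 2} ∈ τ_X ✓.
Every preimage lies in τ_X, so f IS continuous.


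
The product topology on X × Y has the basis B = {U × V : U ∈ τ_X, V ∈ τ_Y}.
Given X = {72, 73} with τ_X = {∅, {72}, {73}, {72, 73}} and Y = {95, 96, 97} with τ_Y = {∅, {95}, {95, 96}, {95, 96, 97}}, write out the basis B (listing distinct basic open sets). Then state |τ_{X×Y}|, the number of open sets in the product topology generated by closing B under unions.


Basis B = {∅ × ∅, {72} × {95}, {73} × {95}, {72} × {95, 96}, {72, 73} × {95}, {73} × {95, 96}, {72} × {95, 96, 97}, {73} × {95, 96, 97}, {72, 73} × {95, 96}, {72, 73} × {95, 96, 97}}; |τ_{X×Y}| = 16.

Enumerate products U × V with U ∈ τ_X, V ∈ τ_Y (deduplicated):
  ∅ × ∅ = {} (∅)
  {72} × {95} = {(72,95)}
  {73} × {95} = {(73,95)}
  {72} × {95, 96} = {(72,95), (72,96)}
  {72, 73} × {95} = {(72,95), (73,95)}
  {73} × {95, 96} = {(73,95), (73,96)}
  {72} × {95, 96, 97} = {(72,95), (72,96), (72,97)}
  {73} × {95, 96, 97} = {(73,95), (73,96), (73,97)}
  {72, 73} × {95, 96} = {(72,95), (72,96), (73,95), (73,96)}
  {72, 73} × {95, 96, 97} = {(72,95), (72,96), (72,97), (73,95), (73,96), (73,97)}
These 10 distinct sets form the basis B.
Close under arbitrary unions to get τ_{X×Y}; counting gives |τ_{X×Y}| = 16.


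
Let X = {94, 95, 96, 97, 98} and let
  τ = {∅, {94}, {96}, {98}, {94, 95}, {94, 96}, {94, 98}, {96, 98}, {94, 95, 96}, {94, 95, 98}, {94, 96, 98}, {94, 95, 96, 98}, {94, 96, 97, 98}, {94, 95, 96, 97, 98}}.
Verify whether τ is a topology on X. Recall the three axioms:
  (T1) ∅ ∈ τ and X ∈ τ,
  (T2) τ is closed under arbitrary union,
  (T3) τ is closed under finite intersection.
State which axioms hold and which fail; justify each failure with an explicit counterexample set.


τ IS a topology on X.

Axiom (T1): ∅ ∈ τ? Yes; X ∈ τ? Yes.
Axiom (T2/T3): check pairwise unions and intersections of members of τ.
All pairwise intersections and unions checked — each lies in τ. Therefore τ satisfies (T1), (T2), (T3): it IS a topology on X.


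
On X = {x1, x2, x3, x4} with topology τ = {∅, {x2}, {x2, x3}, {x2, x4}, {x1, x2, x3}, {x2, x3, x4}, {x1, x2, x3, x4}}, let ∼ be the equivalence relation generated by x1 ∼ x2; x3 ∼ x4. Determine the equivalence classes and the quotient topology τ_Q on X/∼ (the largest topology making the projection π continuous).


X/∼ = {[x1=x2], [x3=x4]}; |τ_Q| = 2.

Equivalence classes: [x1=x2], [x3=x4].
Quotient map π: X → X/∼ sends x1 ↦ [x1=x2], x2 ↦ [x1=x2], x3 ↦ [x3=x4], x4 ↦ [x3=x4].
For each subset V ⊆ X/∼, compute π^{-1}(V) ⊆ X and check whether π^{-1}(V) ∈ τ. V is open in τ_Q iff π^{-1}(V) ∈ τ.
  V = {}: π^{-1}(V) = ∅ ∈ τ ✓.
  V = {[x1=x2]}: π^{-1}(V) = {x1, x2} ∉ τ ✗.
  V = {[x3=x4]}: π^{-1}(V) = {x3, x4} ∉ τ ✗.
  V = {[x1=x2], [x3=x4]}: π^{-1}(V) = {x1, x2, x3, x4} ∈ τ ✓.
Open sets in the quotient: τ_Q = {{}, {[x1=x2], [x3=x4]}} (2 elements).


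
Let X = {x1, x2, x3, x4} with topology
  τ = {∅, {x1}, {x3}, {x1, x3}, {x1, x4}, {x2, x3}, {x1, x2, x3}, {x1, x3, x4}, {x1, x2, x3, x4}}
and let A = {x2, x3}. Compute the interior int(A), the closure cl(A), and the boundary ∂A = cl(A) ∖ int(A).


int(A) = {x2, x3}, cl(A) = {x2, x3}, ∂A = ∅.

Closed sets in (X, τ) are complements of opens:
  closed(X, τ) = {∅, {x2}, {x4}, {x1, x4}, {x2, x3}, {x2, x4}, {x1, x2, x4}, {x2, x3, x4}, {x1, x2, x3, x4}}.
int(A) = ⋃ {U ∈ τ : U ⊆ A}. Opens contained in A: ∅, {x3}, {x2, x3}.
Taking the union of these: int(A) = {x2, x3}.
cl(A) = ⋂ {C closed : A ⊆ C}. Closed sets containing A: {x2, x3}, {x2, x3, x4}, {x1, x2, x3, x4}.
Intersecting these: cl(A) = {x2, x3}.
∂A = cl(A) ∖ int(A) = {x2, x3} ∖ {x2, x3} = ∅.


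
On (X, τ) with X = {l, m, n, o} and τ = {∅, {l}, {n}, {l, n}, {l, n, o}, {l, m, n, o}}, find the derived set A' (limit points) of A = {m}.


A' = ∅

For each x ∈ X, list the open sets U ∈ τ with x ∈ U, then check whether U ∩ (A ∖ {x}) ≠ ∅ for every such U.
  x = l: open {l} ∋ x has {l} ∩ (A ∖ {l}) = ∅, so x is NOT a limit point.
  x = m: open {l, m, n, o} ∋ x has {l, m, n, o} ∩ (A ∖ {m}) = ∅, so x is NOT a limit point.
  x = n: open {n} ∋ x has {n} ∩ (A ∖ {n}) = ∅, so x is NOT a limit point.
  x = o: open {l, n, o} ∋ x has {l, n, o} ∩ (A ∖ {o}) = ∅, so x is NOT a limit point.
Collecting: A' = ∅.


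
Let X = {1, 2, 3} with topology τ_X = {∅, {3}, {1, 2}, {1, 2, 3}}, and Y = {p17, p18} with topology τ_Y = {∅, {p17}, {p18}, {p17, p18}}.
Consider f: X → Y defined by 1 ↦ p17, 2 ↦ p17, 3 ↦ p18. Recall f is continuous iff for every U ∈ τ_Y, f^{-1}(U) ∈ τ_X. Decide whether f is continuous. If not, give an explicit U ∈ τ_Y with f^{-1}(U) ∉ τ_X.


f IS continuous.

Compute f^{-1}(U) for each U ∈ τ_Y:
  U = ∅: f^{-1}(U) = ∅ ∈ τ_X ✓.
  U = {p17}: f^{-1}(U) = {1, 2} ∈ τ_X ✓.
  U = {p18}: f^{-1}(U) = {3} ∈ τ_X ✓.
  U = {p17, p18}: f^{-1}(U) = {1, 2, 3} ∈ τ_X ✓.
Every preimage lies in τ_X, so f IS continuous.
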